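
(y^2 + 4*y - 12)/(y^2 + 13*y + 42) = (y - 2)/(y + 7)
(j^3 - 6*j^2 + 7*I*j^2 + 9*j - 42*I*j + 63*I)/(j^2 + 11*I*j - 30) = (j^3 + j^2*(-6 + 7*I) + j*(9 - 42*I) + 63*I)/(j^2 + 11*I*j - 30)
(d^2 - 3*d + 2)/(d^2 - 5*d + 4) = (d - 2)/(d - 4)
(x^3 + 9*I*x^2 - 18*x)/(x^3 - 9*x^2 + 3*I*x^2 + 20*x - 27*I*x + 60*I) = x*(x + 6*I)/(x^2 - 9*x + 20)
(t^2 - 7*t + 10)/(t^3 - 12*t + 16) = (t - 5)/(t^2 + 2*t - 8)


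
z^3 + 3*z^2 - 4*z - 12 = (z - 2)*(z + 2)*(z + 3)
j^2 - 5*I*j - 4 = (j - 4*I)*(j - I)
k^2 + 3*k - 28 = (k - 4)*(k + 7)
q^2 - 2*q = q*(q - 2)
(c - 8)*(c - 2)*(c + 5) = c^3 - 5*c^2 - 34*c + 80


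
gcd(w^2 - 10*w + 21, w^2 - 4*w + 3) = w - 3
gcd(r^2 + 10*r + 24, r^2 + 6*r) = r + 6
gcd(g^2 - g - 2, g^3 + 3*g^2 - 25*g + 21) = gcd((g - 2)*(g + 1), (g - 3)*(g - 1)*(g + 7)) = 1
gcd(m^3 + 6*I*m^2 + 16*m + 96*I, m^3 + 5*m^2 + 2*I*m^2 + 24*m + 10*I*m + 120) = m^2 + 2*I*m + 24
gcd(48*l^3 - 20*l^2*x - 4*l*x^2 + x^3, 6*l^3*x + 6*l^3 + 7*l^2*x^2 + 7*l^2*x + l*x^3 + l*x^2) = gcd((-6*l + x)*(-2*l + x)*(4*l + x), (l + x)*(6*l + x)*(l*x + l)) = 1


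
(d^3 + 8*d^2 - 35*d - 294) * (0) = 0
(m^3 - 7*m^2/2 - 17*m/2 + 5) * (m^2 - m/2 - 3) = m^5 - 4*m^4 - 39*m^3/4 + 79*m^2/4 + 23*m - 15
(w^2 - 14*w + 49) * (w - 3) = w^3 - 17*w^2 + 91*w - 147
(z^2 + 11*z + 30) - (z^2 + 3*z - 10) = 8*z + 40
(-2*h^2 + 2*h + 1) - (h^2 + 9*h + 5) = -3*h^2 - 7*h - 4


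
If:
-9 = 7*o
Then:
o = -9/7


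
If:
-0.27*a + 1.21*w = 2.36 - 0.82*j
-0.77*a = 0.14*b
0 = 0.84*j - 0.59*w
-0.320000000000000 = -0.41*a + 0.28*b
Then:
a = 0.16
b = -0.90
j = 0.95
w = 1.35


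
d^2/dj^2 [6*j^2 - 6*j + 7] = 12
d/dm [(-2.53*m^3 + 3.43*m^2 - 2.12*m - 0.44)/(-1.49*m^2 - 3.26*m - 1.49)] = (3.7697*m^4 + 16.4956*m^3 - 3.0315*m^2 - 11.5326*m + 1.7244)/(2.2201*m^4 + 9.7148*m^3 + 15.0678*m^2 + 9.7148*m + 2.2201)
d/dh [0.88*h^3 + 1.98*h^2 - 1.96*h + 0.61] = 2.64*h^2 + 3.96*h - 1.96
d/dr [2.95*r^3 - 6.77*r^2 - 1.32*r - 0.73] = 8.85*r^2 - 13.54*r - 1.32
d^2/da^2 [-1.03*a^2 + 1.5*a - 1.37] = -2.06000000000000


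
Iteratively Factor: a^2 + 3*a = (a + 3)*(a)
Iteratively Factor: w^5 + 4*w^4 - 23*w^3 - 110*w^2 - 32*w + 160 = (w + 4)*(w^4 - 23*w^2 - 18*w + 40) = (w + 2)*(w + 4)*(w^3 - 2*w^2 - 19*w + 20) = (w - 1)*(w + 2)*(w + 4)*(w^2 - w - 20) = (w - 1)*(w + 2)*(w + 4)^2*(w - 5)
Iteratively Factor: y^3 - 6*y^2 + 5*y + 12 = (y - 4)*(y^2 - 2*y - 3) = (y - 4)*(y - 3)*(y + 1)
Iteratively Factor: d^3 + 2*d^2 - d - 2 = (d + 1)*(d^2 + d - 2) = (d - 1)*(d + 1)*(d + 2)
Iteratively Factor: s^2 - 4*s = (s - 4)*(s)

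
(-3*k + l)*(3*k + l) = -9*k^2 + l^2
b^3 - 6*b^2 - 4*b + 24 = (b - 6)*(b - 2)*(b + 2)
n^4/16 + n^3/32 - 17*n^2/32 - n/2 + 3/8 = (n/4 + 1/2)^2*(n - 3)*(n - 1/2)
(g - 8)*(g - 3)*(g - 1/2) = g^3 - 23*g^2/2 + 59*g/2 - 12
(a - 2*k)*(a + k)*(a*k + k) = a^3*k - a^2*k^2 + a^2*k - 2*a*k^3 - a*k^2 - 2*k^3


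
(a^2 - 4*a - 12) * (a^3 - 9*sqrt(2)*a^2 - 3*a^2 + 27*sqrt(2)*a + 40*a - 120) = a^5 - 9*sqrt(2)*a^4 - 7*a^4 + 40*a^3 + 63*sqrt(2)*a^3 - 244*a^2 - 324*sqrt(2)*a + 1440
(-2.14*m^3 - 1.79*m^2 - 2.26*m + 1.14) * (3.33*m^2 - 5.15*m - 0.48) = -7.1262*m^5 + 5.0603*m^4 + 2.7199*m^3 + 16.2944*m^2 - 4.7862*m - 0.5472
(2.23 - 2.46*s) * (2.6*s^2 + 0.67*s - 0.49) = -6.396*s^3 + 4.1498*s^2 + 2.6995*s - 1.0927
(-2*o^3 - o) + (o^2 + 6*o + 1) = -2*o^3 + o^2 + 5*o + 1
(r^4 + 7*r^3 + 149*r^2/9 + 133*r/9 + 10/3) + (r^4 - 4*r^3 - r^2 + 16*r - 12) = 2*r^4 + 3*r^3 + 140*r^2/9 + 277*r/9 - 26/3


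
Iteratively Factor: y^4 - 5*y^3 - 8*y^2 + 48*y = (y + 3)*(y^3 - 8*y^2 + 16*y) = (y - 4)*(y + 3)*(y^2 - 4*y) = (y - 4)^2*(y + 3)*(y)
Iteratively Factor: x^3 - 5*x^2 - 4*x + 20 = (x - 2)*(x^2 - 3*x - 10) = (x - 5)*(x - 2)*(x + 2)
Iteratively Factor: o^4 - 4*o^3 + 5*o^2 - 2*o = (o - 1)*(o^3 - 3*o^2 + 2*o) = (o - 1)^2*(o^2 - 2*o) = (o - 2)*(o - 1)^2*(o)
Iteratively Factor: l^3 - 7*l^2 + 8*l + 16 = (l - 4)*(l^2 - 3*l - 4) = (l - 4)*(l + 1)*(l - 4)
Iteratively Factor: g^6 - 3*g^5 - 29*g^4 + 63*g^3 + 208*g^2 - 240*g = (g - 5)*(g^5 + 2*g^4 - 19*g^3 - 32*g^2 + 48*g) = (g - 5)*(g - 4)*(g^4 + 6*g^3 + 5*g^2 - 12*g) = (g - 5)*(g - 4)*(g - 1)*(g^3 + 7*g^2 + 12*g) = g*(g - 5)*(g - 4)*(g - 1)*(g^2 + 7*g + 12) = g*(g - 5)*(g - 4)*(g - 1)*(g + 4)*(g + 3)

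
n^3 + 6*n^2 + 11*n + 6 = (n + 1)*(n + 2)*(n + 3)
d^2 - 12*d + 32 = (d - 8)*(d - 4)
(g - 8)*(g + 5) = g^2 - 3*g - 40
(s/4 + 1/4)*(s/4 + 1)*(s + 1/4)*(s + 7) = s^4/16 + 49*s^3/64 + 21*s^2/8 + 151*s/64 + 7/16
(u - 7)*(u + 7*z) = u^2 + 7*u*z - 7*u - 49*z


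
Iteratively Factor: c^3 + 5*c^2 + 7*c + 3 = (c + 3)*(c^2 + 2*c + 1) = (c + 1)*(c + 3)*(c + 1)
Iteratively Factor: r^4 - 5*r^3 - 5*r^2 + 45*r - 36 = (r - 3)*(r^3 - 2*r^2 - 11*r + 12) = (r - 3)*(r - 1)*(r^2 - r - 12) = (r - 3)*(r - 1)*(r + 3)*(r - 4)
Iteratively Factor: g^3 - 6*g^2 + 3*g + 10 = (g - 5)*(g^2 - g - 2) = (g - 5)*(g + 1)*(g - 2)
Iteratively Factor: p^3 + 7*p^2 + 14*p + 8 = (p + 2)*(p^2 + 5*p + 4) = (p + 2)*(p + 4)*(p + 1)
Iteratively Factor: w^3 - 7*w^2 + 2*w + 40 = (w + 2)*(w^2 - 9*w + 20) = (w - 5)*(w + 2)*(w - 4)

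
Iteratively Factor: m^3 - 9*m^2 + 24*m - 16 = (m - 4)*(m^2 - 5*m + 4) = (m - 4)*(m - 1)*(m - 4)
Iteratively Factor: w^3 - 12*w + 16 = (w - 2)*(w^2 + 2*w - 8) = (w - 2)*(w + 4)*(w - 2)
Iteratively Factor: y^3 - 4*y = (y + 2)*(y^2 - 2*y) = y*(y + 2)*(y - 2)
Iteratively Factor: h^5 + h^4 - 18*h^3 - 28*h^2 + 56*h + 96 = (h - 2)*(h^4 + 3*h^3 - 12*h^2 - 52*h - 48) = (h - 2)*(h + 2)*(h^3 + h^2 - 14*h - 24) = (h - 2)*(h + 2)^2*(h^2 - h - 12) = (h - 2)*(h + 2)^2*(h + 3)*(h - 4)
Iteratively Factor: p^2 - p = (p)*(p - 1)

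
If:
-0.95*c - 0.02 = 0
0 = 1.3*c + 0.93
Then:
No Solution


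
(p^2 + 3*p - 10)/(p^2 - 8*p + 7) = (p^2 + 3*p - 10)/(p^2 - 8*p + 7)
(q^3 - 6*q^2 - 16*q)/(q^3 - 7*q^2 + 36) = q*(q - 8)/(q^2 - 9*q + 18)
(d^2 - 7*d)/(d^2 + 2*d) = (d - 7)/(d + 2)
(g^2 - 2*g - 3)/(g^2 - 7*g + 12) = (g + 1)/(g - 4)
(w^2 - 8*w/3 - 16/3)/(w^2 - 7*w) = (3*w^2 - 8*w - 16)/(3*w*(w - 7))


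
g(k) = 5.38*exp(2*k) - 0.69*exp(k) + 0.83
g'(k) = 10.76*exp(2*k) - 0.69*exp(k)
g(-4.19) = 0.82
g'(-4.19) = -0.01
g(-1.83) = 0.86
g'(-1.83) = 0.17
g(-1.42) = 0.98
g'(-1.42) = 0.46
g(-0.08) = 4.78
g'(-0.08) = 8.53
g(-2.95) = 0.81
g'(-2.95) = -0.01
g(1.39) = 84.78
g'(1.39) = 170.67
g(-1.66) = 0.89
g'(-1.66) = 0.26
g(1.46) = 97.61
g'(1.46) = 196.53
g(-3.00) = 0.81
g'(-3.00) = -0.00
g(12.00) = 142511364758.58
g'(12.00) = 285022841816.31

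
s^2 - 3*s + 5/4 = (s - 5/2)*(s - 1/2)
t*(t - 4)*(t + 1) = t^3 - 3*t^2 - 4*t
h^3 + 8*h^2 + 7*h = h*(h + 1)*(h + 7)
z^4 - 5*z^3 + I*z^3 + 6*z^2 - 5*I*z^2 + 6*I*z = z*(z - 3)*(z - 2)*(z + I)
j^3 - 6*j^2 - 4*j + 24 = (j - 6)*(j - 2)*(j + 2)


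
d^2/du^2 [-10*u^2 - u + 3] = -20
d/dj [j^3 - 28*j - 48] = 3*j^2 - 28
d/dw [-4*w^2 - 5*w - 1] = -8*w - 5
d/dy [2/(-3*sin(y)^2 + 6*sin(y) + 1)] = 12*(sin(y) - 1)*cos(y)/(-3*sin(y)^2 + 6*sin(y) + 1)^2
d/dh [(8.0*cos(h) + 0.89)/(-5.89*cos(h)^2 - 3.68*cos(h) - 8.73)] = (-47.12*cos(h)^2 - 10.4842*cos(h) + 66.5648)*sin(h)/(34.6921*cos(h)^4 + 43.3504*cos(h)^3 + 116.3818*cos(h)^2 + 64.2528*cos(h) + 76.2129)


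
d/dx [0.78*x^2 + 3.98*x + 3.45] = 1.56*x + 3.98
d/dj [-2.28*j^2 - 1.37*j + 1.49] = -4.56*j - 1.37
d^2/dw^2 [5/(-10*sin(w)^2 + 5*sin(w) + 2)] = 25*(-80*sin(w)^4 + 30*sin(w)^3 + 99*sin(w)^2 - 58*sin(w) + 18)/(-10*sin(w)^2 + 5*sin(w) + 2)^3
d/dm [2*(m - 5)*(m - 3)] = 4*m - 16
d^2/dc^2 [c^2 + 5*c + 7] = 2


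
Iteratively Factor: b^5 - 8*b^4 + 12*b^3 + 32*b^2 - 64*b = (b)*(b^4 - 8*b^3 + 12*b^2 + 32*b - 64) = b*(b - 2)*(b^3 - 6*b^2 + 32) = b*(b - 4)*(b - 2)*(b^2 - 2*b - 8) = b*(b - 4)^2*(b - 2)*(b + 2)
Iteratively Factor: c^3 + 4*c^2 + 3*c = (c)*(c^2 + 4*c + 3) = c*(c + 3)*(c + 1)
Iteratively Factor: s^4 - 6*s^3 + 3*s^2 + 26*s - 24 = (s + 2)*(s^3 - 8*s^2 + 19*s - 12) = (s - 3)*(s + 2)*(s^2 - 5*s + 4) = (s - 4)*(s - 3)*(s + 2)*(s - 1)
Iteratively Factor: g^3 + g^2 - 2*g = (g - 1)*(g^2 + 2*g) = (g - 1)*(g + 2)*(g)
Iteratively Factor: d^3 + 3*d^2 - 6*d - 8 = (d + 4)*(d^2 - d - 2) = (d - 2)*(d + 4)*(d + 1)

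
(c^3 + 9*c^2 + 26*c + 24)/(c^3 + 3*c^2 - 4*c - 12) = (c + 4)/(c - 2)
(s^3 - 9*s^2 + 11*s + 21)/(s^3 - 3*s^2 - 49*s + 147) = (s + 1)/(s + 7)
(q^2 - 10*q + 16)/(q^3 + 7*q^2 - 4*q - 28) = (q - 8)/(q^2 + 9*q + 14)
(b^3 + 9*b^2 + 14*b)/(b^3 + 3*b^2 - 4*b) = (b^2 + 9*b + 14)/(b^2 + 3*b - 4)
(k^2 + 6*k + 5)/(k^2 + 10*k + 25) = (k + 1)/(k + 5)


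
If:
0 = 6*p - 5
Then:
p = 5/6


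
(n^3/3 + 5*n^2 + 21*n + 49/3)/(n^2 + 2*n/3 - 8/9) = 3*(n^3 + 15*n^2 + 63*n + 49)/(9*n^2 + 6*n - 8)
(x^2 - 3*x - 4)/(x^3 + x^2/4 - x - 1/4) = 4*(x - 4)/(4*x^2 - 3*x - 1)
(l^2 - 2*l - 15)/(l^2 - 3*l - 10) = (l + 3)/(l + 2)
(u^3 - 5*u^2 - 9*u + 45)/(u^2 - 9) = u - 5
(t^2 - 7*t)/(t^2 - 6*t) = (t - 7)/(t - 6)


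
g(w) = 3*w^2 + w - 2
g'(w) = 6*w + 1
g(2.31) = 16.32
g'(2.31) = 14.86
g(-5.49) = 82.93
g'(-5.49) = -31.94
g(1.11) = 2.81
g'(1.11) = 7.66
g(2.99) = 27.81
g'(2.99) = 18.94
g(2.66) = 21.89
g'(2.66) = 16.96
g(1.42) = 5.47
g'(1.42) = 9.52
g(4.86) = 73.72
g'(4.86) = 30.16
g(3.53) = 38.91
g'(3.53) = 22.18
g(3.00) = 28.00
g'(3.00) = 19.00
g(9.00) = 250.00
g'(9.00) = 55.00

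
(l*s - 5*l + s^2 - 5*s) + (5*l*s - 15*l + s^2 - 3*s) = 6*l*s - 20*l + 2*s^2 - 8*s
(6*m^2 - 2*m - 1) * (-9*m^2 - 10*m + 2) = -54*m^4 - 42*m^3 + 41*m^2 + 6*m - 2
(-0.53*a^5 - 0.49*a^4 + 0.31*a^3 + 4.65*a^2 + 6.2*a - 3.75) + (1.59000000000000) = -0.53*a^5 - 0.49*a^4 + 0.31*a^3 + 4.65*a^2 + 6.2*a - 2.16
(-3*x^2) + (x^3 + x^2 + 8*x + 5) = x^3 - 2*x^2 + 8*x + 5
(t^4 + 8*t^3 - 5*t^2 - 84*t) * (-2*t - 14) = -2*t^5 - 30*t^4 - 102*t^3 + 238*t^2 + 1176*t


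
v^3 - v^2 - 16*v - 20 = (v - 5)*(v + 2)^2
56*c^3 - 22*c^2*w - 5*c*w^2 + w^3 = (-7*c + w)*(-2*c + w)*(4*c + w)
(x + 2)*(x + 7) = x^2 + 9*x + 14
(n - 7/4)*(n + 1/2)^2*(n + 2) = n^4 + 5*n^3/4 - 3*n^2 - 55*n/16 - 7/8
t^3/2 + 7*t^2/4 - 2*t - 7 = (t/2 + 1)*(t - 2)*(t + 7/2)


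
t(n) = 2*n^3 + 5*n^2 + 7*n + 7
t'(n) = 6*n^2 + 10*n + 7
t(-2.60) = -12.55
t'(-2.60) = 21.56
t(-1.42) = 1.42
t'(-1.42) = 4.90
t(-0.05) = 6.66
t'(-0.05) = 6.52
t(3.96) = 237.33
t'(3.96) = 140.69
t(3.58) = 187.91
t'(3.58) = 119.70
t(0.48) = 11.73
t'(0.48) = 13.18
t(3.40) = 167.21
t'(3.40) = 110.36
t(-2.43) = -9.18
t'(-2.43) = 18.13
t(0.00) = 7.00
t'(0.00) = 7.00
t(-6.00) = -287.00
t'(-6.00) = 163.00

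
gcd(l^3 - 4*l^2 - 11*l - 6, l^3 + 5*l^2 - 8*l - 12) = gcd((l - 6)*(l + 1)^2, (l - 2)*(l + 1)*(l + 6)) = l + 1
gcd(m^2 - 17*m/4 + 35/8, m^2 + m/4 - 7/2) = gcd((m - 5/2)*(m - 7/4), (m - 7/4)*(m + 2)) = m - 7/4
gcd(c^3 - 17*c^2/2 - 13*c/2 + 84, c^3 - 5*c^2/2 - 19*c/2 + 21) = c^2 - c/2 - 21/2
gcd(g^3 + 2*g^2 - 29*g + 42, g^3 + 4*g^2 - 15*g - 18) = g - 3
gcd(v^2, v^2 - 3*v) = v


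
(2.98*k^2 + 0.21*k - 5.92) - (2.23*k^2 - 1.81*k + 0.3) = 0.75*k^2 + 2.02*k - 6.22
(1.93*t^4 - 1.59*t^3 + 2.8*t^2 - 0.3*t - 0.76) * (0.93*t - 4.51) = 1.7949*t^5 - 10.183*t^4 + 9.7749*t^3 - 12.907*t^2 + 0.6462*t + 3.4276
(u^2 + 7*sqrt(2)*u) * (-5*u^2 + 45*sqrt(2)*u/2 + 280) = -5*u^4 - 25*sqrt(2)*u^3/2 + 595*u^2 + 1960*sqrt(2)*u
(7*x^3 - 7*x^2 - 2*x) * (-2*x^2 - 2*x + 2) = -14*x^5 + 32*x^3 - 10*x^2 - 4*x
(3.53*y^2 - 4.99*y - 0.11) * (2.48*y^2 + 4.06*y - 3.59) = 8.7544*y^4 + 1.9566*y^3 - 33.2049*y^2 + 17.4675*y + 0.3949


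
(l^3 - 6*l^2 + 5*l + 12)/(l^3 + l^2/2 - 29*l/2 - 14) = 2*(l - 3)/(2*l + 7)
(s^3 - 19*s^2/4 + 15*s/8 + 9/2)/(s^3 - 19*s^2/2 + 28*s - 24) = (s + 3/4)/(s - 4)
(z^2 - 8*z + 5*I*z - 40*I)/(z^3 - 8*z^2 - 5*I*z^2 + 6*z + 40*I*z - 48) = (z + 5*I)/(z^2 - 5*I*z + 6)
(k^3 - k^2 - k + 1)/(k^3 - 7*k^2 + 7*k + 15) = (k^2 - 2*k + 1)/(k^2 - 8*k + 15)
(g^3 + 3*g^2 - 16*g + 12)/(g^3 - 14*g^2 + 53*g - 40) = (g^2 + 4*g - 12)/(g^2 - 13*g + 40)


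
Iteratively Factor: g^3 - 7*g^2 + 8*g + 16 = (g - 4)*(g^2 - 3*g - 4) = (g - 4)^2*(g + 1)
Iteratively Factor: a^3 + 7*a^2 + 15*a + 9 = (a + 3)*(a^2 + 4*a + 3) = (a + 3)^2*(a + 1)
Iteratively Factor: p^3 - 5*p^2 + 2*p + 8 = (p + 1)*(p^2 - 6*p + 8) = (p - 2)*(p + 1)*(p - 4)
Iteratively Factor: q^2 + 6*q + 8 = (q + 4)*(q + 2)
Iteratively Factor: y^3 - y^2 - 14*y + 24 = (y - 2)*(y^2 + y - 12) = (y - 3)*(y - 2)*(y + 4)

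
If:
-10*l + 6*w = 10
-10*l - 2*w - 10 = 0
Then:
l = -1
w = 0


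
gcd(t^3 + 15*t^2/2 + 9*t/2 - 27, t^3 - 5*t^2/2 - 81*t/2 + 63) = t^2 + 9*t/2 - 9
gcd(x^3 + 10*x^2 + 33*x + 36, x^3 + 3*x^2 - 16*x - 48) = x^2 + 7*x + 12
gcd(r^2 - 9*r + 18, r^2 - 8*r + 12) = r - 6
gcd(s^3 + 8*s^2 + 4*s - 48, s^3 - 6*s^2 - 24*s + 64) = s^2 + 2*s - 8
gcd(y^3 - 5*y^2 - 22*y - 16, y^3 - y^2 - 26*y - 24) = y + 1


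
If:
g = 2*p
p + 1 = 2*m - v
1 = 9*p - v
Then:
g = 2*v/9 + 2/9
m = 5*v/9 + 5/9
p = v/9 + 1/9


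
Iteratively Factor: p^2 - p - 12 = (p - 4)*(p + 3)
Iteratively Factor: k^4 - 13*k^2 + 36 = (k + 2)*(k^3 - 2*k^2 - 9*k + 18) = (k + 2)*(k + 3)*(k^2 - 5*k + 6) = (k - 2)*(k + 2)*(k + 3)*(k - 3)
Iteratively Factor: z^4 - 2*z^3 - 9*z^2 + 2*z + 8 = (z + 1)*(z^3 - 3*z^2 - 6*z + 8) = (z - 4)*(z + 1)*(z^2 + z - 2) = (z - 4)*(z + 1)*(z + 2)*(z - 1)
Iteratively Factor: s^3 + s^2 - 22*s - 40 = (s + 2)*(s^2 - s - 20) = (s - 5)*(s + 2)*(s + 4)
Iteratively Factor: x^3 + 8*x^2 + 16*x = (x)*(x^2 + 8*x + 16) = x*(x + 4)*(x + 4)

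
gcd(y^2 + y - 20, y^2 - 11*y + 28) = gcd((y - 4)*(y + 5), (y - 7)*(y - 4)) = y - 4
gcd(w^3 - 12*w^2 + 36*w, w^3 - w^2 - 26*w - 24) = w - 6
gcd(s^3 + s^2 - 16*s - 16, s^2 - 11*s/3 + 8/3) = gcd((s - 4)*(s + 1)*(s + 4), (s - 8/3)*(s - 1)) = 1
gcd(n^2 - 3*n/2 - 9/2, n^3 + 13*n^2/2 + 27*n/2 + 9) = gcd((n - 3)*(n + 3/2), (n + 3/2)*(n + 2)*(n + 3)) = n + 3/2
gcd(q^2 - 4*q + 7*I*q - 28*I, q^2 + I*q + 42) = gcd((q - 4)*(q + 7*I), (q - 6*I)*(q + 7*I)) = q + 7*I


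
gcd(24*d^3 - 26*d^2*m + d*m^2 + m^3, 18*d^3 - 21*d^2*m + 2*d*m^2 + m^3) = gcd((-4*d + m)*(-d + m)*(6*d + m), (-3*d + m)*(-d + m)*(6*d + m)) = 6*d^2 - 5*d*m - m^2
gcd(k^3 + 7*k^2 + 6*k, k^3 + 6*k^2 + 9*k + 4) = k + 1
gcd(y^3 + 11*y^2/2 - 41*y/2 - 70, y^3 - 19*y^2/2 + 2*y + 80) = y^2 - 3*y/2 - 10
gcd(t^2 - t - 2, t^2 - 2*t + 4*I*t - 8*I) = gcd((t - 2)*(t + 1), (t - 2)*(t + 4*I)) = t - 2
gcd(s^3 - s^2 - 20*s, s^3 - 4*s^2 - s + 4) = 1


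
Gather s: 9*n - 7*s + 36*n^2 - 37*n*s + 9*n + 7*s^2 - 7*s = 36*n^2 + 18*n + 7*s^2 + s*(-37*n - 14)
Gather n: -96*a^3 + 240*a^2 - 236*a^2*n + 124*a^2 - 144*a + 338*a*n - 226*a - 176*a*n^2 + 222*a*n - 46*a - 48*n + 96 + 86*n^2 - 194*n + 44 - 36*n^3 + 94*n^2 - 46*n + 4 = -96*a^3 + 364*a^2 - 416*a - 36*n^3 + n^2*(180 - 176*a) + n*(-236*a^2 + 560*a - 288) + 144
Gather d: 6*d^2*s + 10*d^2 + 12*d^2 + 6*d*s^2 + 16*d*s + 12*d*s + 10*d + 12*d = d^2*(6*s + 22) + d*(6*s^2 + 28*s + 22)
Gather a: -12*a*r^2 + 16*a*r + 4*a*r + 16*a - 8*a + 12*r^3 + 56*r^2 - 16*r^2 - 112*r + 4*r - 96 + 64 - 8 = a*(-12*r^2 + 20*r + 8) + 12*r^3 + 40*r^2 - 108*r - 40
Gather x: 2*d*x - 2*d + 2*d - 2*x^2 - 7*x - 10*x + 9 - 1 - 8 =-2*x^2 + x*(2*d - 17)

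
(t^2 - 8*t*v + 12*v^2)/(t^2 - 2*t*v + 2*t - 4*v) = (t - 6*v)/(t + 2)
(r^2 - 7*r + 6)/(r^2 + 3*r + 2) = (r^2 - 7*r + 6)/(r^2 + 3*r + 2)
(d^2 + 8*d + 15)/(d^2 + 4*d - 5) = (d + 3)/(d - 1)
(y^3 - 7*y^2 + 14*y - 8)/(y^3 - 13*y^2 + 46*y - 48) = (y^2 - 5*y + 4)/(y^2 - 11*y + 24)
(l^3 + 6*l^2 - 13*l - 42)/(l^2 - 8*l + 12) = (l^3 + 6*l^2 - 13*l - 42)/(l^2 - 8*l + 12)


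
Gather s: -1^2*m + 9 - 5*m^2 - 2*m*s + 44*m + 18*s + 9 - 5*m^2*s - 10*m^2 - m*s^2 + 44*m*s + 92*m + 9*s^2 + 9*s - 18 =-15*m^2 + 135*m + s^2*(9 - m) + s*(-5*m^2 + 42*m + 27)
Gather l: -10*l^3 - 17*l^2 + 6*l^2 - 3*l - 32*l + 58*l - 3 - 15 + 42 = -10*l^3 - 11*l^2 + 23*l + 24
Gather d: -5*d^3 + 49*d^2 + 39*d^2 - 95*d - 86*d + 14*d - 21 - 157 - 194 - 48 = -5*d^3 + 88*d^2 - 167*d - 420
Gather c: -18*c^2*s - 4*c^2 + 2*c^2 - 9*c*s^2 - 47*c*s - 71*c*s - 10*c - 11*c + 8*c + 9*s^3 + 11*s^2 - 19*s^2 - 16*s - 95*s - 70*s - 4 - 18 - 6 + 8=c^2*(-18*s - 2) + c*(-9*s^2 - 118*s - 13) + 9*s^3 - 8*s^2 - 181*s - 20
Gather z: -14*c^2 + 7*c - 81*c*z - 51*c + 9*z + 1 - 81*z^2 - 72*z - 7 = -14*c^2 - 44*c - 81*z^2 + z*(-81*c - 63) - 6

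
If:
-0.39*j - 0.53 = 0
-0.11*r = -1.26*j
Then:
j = -1.36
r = -15.57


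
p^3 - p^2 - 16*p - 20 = (p - 5)*(p + 2)^2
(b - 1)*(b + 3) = b^2 + 2*b - 3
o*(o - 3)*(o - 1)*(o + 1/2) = o^4 - 7*o^3/2 + o^2 + 3*o/2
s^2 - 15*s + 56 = (s - 8)*(s - 7)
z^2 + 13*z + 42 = (z + 6)*(z + 7)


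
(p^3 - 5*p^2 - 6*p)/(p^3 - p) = (p - 6)/(p - 1)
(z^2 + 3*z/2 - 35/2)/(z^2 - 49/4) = 2*(z + 5)/(2*z + 7)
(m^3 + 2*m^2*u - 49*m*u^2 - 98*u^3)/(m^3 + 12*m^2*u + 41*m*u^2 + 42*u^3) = (m - 7*u)/(m + 3*u)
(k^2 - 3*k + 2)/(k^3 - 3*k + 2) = (k - 2)/(k^2 + k - 2)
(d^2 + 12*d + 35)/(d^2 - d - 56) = (d + 5)/(d - 8)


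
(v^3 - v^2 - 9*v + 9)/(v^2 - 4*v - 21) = (v^2 - 4*v + 3)/(v - 7)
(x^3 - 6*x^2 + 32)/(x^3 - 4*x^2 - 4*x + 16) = (x - 4)/(x - 2)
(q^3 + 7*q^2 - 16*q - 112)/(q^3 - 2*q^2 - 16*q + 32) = (q + 7)/(q - 2)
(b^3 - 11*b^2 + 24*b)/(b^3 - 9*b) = (b - 8)/(b + 3)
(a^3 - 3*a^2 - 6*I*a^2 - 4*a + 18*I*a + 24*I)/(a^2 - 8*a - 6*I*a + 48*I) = (a^2 - 3*a - 4)/(a - 8)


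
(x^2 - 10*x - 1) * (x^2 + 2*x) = x^4 - 8*x^3 - 21*x^2 - 2*x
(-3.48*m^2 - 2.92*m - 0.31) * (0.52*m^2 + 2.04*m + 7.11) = -1.8096*m^4 - 8.6176*m^3 - 30.8608*m^2 - 21.3936*m - 2.2041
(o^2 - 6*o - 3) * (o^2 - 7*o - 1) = o^4 - 13*o^3 + 38*o^2 + 27*o + 3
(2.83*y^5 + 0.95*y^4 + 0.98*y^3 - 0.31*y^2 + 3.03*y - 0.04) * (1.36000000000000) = 3.8488*y^5 + 1.292*y^4 + 1.3328*y^3 - 0.4216*y^2 + 4.1208*y - 0.0544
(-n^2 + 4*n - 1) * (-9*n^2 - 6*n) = 9*n^4 - 30*n^3 - 15*n^2 + 6*n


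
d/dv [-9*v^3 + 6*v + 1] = 6 - 27*v^2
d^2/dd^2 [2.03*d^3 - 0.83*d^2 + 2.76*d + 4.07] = 12.18*d - 1.66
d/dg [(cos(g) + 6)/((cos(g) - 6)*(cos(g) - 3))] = (cos(g)^2 + 12*cos(g) - 72)*sin(g)/((cos(g) - 6)^2*(cos(g) - 3)^2)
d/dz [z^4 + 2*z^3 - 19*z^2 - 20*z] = 4*z^3 + 6*z^2 - 38*z - 20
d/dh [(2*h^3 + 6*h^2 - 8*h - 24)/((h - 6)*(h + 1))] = 2*(h^4 - 10*h^3 - 29*h^2 - 12*h - 36)/(h^4 - 10*h^3 + 13*h^2 + 60*h + 36)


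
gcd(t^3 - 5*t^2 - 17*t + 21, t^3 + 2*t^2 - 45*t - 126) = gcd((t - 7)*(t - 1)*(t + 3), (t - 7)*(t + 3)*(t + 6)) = t^2 - 4*t - 21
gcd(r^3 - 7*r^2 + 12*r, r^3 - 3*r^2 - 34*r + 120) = r - 4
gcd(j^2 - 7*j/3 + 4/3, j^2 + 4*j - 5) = j - 1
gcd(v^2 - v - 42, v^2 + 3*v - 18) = v + 6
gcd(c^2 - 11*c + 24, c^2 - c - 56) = c - 8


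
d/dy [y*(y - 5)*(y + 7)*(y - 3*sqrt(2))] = 4*y^3 - 9*sqrt(2)*y^2 + 6*y^2 - 70*y - 12*sqrt(2)*y + 105*sqrt(2)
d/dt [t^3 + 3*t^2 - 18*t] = 3*t^2 + 6*t - 18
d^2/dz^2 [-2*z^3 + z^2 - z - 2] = 2 - 12*z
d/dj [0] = 0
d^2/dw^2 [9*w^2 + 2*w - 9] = 18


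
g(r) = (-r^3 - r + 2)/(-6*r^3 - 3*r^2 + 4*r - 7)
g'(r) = (-3*r^2 - 1)/(-6*r^3 - 3*r^2 + 4*r - 7) + (18*r^2 + 6*r - 4)*(-r^3 - r + 2)/(-6*r^3 - 3*r^2 + 4*r - 7)^2 = (3*r^4 - 20*r^3 + 54*r^2 + 12*r - 1)/(36*r^6 + 36*r^5 - 39*r^4 + 60*r^3 + 58*r^2 - 56*r + 49)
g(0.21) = -0.28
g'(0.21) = 0.09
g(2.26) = 0.14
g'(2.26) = 0.02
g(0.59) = -0.17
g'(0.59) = 0.44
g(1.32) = 0.08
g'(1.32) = 0.17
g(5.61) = 0.16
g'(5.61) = 0.00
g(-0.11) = -0.28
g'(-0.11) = -0.03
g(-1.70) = 1.23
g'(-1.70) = 5.25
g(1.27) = 0.07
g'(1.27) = 0.19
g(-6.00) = 0.19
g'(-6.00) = 0.01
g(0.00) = -0.29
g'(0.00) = -0.02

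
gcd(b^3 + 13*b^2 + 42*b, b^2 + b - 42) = b + 7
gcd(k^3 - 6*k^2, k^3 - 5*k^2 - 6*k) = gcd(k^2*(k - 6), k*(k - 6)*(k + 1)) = k^2 - 6*k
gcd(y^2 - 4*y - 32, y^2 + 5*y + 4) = y + 4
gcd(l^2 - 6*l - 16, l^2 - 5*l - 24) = l - 8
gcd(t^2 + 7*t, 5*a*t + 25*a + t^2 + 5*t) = 1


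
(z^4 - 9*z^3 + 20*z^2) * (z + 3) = z^5 - 6*z^4 - 7*z^3 + 60*z^2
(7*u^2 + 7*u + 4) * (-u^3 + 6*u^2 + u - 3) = -7*u^5 + 35*u^4 + 45*u^3 + 10*u^2 - 17*u - 12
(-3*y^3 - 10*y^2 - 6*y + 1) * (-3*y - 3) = 9*y^4 + 39*y^3 + 48*y^2 + 15*y - 3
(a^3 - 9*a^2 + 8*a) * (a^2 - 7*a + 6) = a^5 - 16*a^4 + 77*a^3 - 110*a^2 + 48*a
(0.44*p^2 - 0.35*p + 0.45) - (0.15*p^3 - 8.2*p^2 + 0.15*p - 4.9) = -0.15*p^3 + 8.64*p^2 - 0.5*p + 5.35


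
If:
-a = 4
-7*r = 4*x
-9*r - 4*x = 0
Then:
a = -4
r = 0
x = 0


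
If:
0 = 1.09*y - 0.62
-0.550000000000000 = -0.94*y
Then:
No Solution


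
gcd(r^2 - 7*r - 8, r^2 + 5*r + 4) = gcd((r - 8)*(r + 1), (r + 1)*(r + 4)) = r + 1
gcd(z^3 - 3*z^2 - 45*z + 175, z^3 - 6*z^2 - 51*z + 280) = z^2 + 2*z - 35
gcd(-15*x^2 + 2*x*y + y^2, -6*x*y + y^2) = 1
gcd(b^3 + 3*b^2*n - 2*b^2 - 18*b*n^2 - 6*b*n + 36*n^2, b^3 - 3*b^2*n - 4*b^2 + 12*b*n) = b - 3*n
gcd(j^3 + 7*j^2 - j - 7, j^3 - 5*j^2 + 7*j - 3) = j - 1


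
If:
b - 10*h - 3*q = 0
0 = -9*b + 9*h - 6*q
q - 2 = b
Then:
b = -29/28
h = -11/28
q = 27/28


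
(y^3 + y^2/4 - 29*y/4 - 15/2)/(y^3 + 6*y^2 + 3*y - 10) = (4*y^2 - 7*y - 15)/(4*(y^2 + 4*y - 5))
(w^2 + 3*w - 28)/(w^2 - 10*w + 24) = (w + 7)/(w - 6)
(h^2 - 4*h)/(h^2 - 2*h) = (h - 4)/(h - 2)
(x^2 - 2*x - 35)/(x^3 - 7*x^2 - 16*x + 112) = (x + 5)/(x^2 - 16)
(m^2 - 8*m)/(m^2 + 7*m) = (m - 8)/(m + 7)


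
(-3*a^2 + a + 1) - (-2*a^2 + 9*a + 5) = -a^2 - 8*a - 4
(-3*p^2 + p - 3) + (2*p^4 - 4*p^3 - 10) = 2*p^4 - 4*p^3 - 3*p^2 + p - 13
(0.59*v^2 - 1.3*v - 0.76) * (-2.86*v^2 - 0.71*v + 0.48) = -1.6874*v^4 + 3.2991*v^3 + 3.3798*v^2 - 0.0844*v - 0.3648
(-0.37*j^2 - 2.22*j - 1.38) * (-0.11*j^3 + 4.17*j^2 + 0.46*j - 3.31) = 0.0407*j^5 - 1.2987*j^4 - 9.2758*j^3 - 5.5511*j^2 + 6.7134*j + 4.5678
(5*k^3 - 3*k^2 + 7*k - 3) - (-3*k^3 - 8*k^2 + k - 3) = 8*k^3 + 5*k^2 + 6*k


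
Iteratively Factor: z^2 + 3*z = (z)*(z + 3)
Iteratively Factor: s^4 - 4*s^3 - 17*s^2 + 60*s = (s - 5)*(s^3 + s^2 - 12*s) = (s - 5)*(s + 4)*(s^2 - 3*s) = (s - 5)*(s - 3)*(s + 4)*(s)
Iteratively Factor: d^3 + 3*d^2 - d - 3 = (d + 1)*(d^2 + 2*d - 3) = (d - 1)*(d + 1)*(d + 3)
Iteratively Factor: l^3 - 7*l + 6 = (l + 3)*(l^2 - 3*l + 2) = (l - 2)*(l + 3)*(l - 1)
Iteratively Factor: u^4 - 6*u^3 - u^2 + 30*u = (u - 3)*(u^3 - 3*u^2 - 10*u) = u*(u - 3)*(u^2 - 3*u - 10) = u*(u - 3)*(u + 2)*(u - 5)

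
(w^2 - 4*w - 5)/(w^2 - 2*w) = (w^2 - 4*w - 5)/(w*(w - 2))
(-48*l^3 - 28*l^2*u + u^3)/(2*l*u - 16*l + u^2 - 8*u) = (-24*l^2 - 2*l*u + u^2)/(u - 8)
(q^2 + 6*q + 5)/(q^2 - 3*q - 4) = (q + 5)/(q - 4)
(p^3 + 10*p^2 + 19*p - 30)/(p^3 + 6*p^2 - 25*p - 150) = (p - 1)/(p - 5)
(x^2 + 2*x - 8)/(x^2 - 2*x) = (x + 4)/x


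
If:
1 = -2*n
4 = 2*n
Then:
No Solution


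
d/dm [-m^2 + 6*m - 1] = 6 - 2*m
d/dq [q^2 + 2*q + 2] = 2*q + 2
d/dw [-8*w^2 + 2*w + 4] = 2 - 16*w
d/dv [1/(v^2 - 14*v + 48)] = 2*(7 - v)/(v^2 - 14*v + 48)^2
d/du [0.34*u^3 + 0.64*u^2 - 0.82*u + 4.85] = 1.02*u^2 + 1.28*u - 0.82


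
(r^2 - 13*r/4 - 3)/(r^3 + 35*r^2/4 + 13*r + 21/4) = (r - 4)/(r^2 + 8*r + 7)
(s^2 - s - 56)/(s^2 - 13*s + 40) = (s + 7)/(s - 5)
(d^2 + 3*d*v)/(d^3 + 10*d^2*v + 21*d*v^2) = 1/(d + 7*v)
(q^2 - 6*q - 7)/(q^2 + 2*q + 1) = (q - 7)/(q + 1)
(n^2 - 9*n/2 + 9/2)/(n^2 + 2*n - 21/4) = 2*(n - 3)/(2*n + 7)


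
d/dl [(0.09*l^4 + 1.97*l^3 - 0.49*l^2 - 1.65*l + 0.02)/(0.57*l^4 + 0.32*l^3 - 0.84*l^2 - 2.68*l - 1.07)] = (-1.0941*l^6 + 0.4074*l^5 + 0.599899999999998*l^4 - 9.934*l^3 - 6.4157*l^2 + 1.0822*l + 1.8191)/(0.3249*l^8 + 0.3648*l^7 - 0.8552*l^6 - 3.5928*l^5 - 2.2294*l^4 + 3.8176*l^3 + 8.98*l^2 + 5.7352*l + 1.1449)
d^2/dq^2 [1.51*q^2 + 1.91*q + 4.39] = 3.02000000000000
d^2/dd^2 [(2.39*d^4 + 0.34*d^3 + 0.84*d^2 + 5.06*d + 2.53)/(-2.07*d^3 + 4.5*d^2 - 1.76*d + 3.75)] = (2.8421709430404e-14*d^8 + 5.6843418860808e-14*d^7 - 92.9133359999998*d^6 - 120.398886*d^5 - 147.00252*d^4 + 366.170416*d^3 - 1138.836276*d^2 + 486.02835*d - 20.703356)/(8.869743*d^9 - 57.84615*d^8 + 148.376772*d^7 - 237.696525*d^6 + 335.743596*d^5 - 351.6021*d^4 + 270.979901*d^3 - 224.69175*d^2 + 74.25*d - 52.734375)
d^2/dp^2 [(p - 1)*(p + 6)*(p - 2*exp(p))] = -2*p^2*exp(p) - 18*p*exp(p) + 6*p - 12*exp(p) + 10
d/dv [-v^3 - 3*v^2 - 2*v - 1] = -3*v^2 - 6*v - 2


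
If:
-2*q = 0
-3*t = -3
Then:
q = 0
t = 1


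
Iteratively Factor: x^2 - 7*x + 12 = (x - 3)*(x - 4)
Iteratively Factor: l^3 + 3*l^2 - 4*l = (l - 1)*(l^2 + 4*l) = l*(l - 1)*(l + 4)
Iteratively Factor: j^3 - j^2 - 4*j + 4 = (j - 1)*(j^2 - 4) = (j - 1)*(j + 2)*(j - 2)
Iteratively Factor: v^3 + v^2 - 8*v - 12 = (v + 2)*(v^2 - v - 6) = (v + 2)^2*(v - 3)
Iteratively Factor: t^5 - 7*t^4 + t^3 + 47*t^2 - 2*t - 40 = (t + 2)*(t^4 - 9*t^3 + 19*t^2 + 9*t - 20) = (t - 5)*(t + 2)*(t^3 - 4*t^2 - t + 4) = (t - 5)*(t - 1)*(t + 2)*(t^2 - 3*t - 4) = (t - 5)*(t - 1)*(t + 1)*(t + 2)*(t - 4)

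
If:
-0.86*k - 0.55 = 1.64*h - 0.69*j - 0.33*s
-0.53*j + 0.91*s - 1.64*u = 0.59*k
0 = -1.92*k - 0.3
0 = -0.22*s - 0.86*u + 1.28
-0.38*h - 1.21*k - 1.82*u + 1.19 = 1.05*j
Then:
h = -0.16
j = -0.52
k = -0.16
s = 1.56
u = 1.09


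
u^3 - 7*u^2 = u^2*(u - 7)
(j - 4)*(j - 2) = j^2 - 6*j + 8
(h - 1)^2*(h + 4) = h^3 + 2*h^2 - 7*h + 4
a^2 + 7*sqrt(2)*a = a*(a + 7*sqrt(2))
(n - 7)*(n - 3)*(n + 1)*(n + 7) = n^4 - 2*n^3 - 52*n^2 + 98*n + 147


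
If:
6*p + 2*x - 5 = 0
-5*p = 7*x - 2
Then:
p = 31/32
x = -13/32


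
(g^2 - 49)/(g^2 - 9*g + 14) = (g + 7)/(g - 2)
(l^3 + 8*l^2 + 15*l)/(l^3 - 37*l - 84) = l*(l + 5)/(l^2 - 3*l - 28)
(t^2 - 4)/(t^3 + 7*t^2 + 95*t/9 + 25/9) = 9*(t^2 - 4)/(9*t^3 + 63*t^2 + 95*t + 25)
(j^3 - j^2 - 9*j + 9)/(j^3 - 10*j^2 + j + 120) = (j^2 - 4*j + 3)/(j^2 - 13*j + 40)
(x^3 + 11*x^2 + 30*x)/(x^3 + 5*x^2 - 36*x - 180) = x/(x - 6)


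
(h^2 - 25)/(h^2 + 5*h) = (h - 5)/h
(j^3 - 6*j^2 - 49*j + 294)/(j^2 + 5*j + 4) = (j^3 - 6*j^2 - 49*j + 294)/(j^2 + 5*j + 4)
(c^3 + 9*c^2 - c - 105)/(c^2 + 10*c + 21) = (c^2 + 2*c - 15)/(c + 3)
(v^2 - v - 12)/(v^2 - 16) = (v + 3)/(v + 4)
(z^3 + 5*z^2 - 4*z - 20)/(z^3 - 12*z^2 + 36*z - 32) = (z^2 + 7*z + 10)/(z^2 - 10*z + 16)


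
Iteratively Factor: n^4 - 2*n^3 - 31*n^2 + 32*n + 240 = (n - 4)*(n^3 + 2*n^2 - 23*n - 60) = (n - 5)*(n - 4)*(n^2 + 7*n + 12) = (n - 5)*(n - 4)*(n + 3)*(n + 4)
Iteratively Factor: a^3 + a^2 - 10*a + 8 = (a + 4)*(a^2 - 3*a + 2) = (a - 1)*(a + 4)*(a - 2)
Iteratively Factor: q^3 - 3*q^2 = (q - 3)*(q^2) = q*(q - 3)*(q)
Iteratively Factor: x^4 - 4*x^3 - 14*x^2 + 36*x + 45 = (x + 3)*(x^3 - 7*x^2 + 7*x + 15) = (x + 1)*(x + 3)*(x^2 - 8*x + 15) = (x - 5)*(x + 1)*(x + 3)*(x - 3)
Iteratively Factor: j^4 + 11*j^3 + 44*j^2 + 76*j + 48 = (j + 2)*(j^3 + 9*j^2 + 26*j + 24) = (j + 2)*(j + 3)*(j^2 + 6*j + 8) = (j + 2)*(j + 3)*(j + 4)*(j + 2)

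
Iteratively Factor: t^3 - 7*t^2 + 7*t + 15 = (t - 3)*(t^2 - 4*t - 5) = (t - 3)*(t + 1)*(t - 5)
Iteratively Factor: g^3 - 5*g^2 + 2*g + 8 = (g - 4)*(g^2 - g - 2) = (g - 4)*(g - 2)*(g + 1)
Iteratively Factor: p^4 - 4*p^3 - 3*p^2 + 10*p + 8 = (p - 4)*(p^3 - 3*p - 2) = (p - 4)*(p - 2)*(p^2 + 2*p + 1) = (p - 4)*(p - 2)*(p + 1)*(p + 1)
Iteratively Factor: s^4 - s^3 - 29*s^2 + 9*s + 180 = (s - 5)*(s^3 + 4*s^2 - 9*s - 36) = (s - 5)*(s + 3)*(s^2 + s - 12) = (s - 5)*(s + 3)*(s + 4)*(s - 3)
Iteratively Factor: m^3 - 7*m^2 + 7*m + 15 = (m - 3)*(m^2 - 4*m - 5) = (m - 5)*(m - 3)*(m + 1)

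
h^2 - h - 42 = (h - 7)*(h + 6)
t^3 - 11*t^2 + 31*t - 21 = (t - 7)*(t - 3)*(t - 1)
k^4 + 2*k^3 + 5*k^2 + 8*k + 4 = (k - 2*I)*(k + 2*I)*(-I*k - I)*(I*k + I)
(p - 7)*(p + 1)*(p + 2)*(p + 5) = p^4 + p^3 - 39*p^2 - 109*p - 70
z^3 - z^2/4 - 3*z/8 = z*(z - 3/4)*(z + 1/2)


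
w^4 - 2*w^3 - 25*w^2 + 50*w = w*(w - 5)*(w - 2)*(w + 5)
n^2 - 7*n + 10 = (n - 5)*(n - 2)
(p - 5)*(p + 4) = p^2 - p - 20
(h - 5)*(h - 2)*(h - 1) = h^3 - 8*h^2 + 17*h - 10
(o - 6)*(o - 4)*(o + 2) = o^3 - 8*o^2 + 4*o + 48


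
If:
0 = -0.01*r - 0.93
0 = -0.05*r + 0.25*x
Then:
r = -93.00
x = -18.60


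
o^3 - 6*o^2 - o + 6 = (o - 6)*(o - 1)*(o + 1)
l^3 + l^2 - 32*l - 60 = (l - 6)*(l + 2)*(l + 5)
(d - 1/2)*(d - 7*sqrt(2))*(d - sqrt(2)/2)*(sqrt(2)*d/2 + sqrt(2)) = sqrt(2)*d^4/2 - 15*d^3/2 + 3*sqrt(2)*d^3/4 - 45*d^2/4 + 3*sqrt(2)*d^2 + 21*sqrt(2)*d/4 + 15*d/2 - 7*sqrt(2)/2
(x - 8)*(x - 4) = x^2 - 12*x + 32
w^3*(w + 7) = w^4 + 7*w^3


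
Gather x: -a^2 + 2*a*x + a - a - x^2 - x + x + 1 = -a^2 + 2*a*x - x^2 + 1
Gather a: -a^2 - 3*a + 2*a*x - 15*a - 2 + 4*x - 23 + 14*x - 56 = -a^2 + a*(2*x - 18) + 18*x - 81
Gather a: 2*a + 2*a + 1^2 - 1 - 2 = 4*a - 2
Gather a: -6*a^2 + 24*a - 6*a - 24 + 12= -6*a^2 + 18*a - 12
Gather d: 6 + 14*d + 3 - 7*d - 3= 7*d + 6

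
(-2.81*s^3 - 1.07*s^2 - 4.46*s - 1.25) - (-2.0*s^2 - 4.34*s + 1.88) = -2.81*s^3 + 0.93*s^2 - 0.12*s - 3.13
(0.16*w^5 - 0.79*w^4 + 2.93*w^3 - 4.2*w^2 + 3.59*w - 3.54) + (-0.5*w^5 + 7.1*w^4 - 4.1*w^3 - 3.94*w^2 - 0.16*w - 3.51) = -0.34*w^5 + 6.31*w^4 - 1.17*w^3 - 8.14*w^2 + 3.43*w - 7.05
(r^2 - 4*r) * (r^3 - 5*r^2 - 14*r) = r^5 - 9*r^4 + 6*r^3 + 56*r^2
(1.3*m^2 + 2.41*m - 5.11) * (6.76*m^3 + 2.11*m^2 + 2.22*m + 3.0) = 8.788*m^5 + 19.0346*m^4 - 26.5725*m^3 - 1.5319*m^2 - 4.1142*m - 15.33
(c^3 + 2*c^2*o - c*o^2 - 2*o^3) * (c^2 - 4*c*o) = c^5 - 2*c^4*o - 9*c^3*o^2 + 2*c^2*o^3 + 8*c*o^4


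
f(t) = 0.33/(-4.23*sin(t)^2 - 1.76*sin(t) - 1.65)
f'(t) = 0.33*(8.46*sin(t)*cos(t) + 1.76*cos(t))/(-4.23*sin(t)^2 - 1.76*sin(t) - 1.65)^2 = (2.7918*sin(t) + 0.5808)*cos(t)/(4.23*sin(t)^2 + 1.76*sin(t) + 1.65)^2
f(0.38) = -0.11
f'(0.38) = 0.18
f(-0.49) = -0.19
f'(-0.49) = -0.21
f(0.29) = -0.13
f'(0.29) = 0.21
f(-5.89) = -0.11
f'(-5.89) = 0.18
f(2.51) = -0.08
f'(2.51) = -0.10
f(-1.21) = -0.09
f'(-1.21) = -0.05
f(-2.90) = -0.22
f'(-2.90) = 0.04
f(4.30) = -0.09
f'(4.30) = 0.06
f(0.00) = -0.20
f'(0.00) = 0.21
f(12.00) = -0.17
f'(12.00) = -0.21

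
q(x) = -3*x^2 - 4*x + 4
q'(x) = -6*x - 4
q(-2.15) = -1.27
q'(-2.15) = 8.90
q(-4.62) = -41.55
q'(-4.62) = 23.72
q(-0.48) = 5.23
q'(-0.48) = -1.12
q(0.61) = 0.44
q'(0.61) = -7.66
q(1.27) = -5.92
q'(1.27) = -11.62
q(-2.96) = -10.44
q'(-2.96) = 13.76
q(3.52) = -47.25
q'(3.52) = -25.12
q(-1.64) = 2.49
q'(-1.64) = 5.84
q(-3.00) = -11.00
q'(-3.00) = 14.00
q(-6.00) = -80.00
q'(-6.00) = 32.00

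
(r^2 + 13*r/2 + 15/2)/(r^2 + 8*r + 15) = (r + 3/2)/(r + 3)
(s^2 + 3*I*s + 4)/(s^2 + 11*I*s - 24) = (s^2 + 3*I*s + 4)/(s^2 + 11*I*s - 24)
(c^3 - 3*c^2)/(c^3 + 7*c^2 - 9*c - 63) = c^2/(c^2 + 10*c + 21)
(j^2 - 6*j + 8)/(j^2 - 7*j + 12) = (j - 2)/(j - 3)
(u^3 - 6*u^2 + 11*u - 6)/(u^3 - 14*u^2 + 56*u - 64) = (u^2 - 4*u + 3)/(u^2 - 12*u + 32)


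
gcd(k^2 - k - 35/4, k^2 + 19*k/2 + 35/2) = k + 5/2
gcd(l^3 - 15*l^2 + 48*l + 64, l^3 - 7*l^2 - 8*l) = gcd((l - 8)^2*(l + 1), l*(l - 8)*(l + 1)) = l^2 - 7*l - 8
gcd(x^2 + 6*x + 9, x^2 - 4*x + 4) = 1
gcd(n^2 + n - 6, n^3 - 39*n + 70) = n - 2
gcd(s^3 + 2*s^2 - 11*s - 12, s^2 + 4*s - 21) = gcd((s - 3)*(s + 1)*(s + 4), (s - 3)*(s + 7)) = s - 3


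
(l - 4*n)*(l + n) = l^2 - 3*l*n - 4*n^2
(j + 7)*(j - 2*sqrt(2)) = j^2 - 2*sqrt(2)*j + 7*j - 14*sqrt(2)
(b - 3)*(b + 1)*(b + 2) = b^3 - 7*b - 6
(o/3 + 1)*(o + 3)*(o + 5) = o^3/3 + 11*o^2/3 + 13*o + 15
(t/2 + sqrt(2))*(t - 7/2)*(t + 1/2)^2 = t^4/2 - 5*t^3/4 + sqrt(2)*t^3 - 5*sqrt(2)*t^2/2 - 13*t^2/8 - 13*sqrt(2)*t/4 - 7*t/16 - 7*sqrt(2)/8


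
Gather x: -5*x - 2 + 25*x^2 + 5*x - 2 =25*x^2 - 4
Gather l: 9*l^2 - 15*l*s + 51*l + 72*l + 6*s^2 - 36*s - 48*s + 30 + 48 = 9*l^2 + l*(123 - 15*s) + 6*s^2 - 84*s + 78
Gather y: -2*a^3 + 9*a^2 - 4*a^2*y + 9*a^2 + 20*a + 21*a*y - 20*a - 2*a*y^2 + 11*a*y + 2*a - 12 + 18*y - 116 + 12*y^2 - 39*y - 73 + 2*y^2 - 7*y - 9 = -2*a^3 + 18*a^2 + 2*a + y^2*(14 - 2*a) + y*(-4*a^2 + 32*a - 28) - 210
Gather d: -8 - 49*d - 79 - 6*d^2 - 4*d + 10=-6*d^2 - 53*d - 77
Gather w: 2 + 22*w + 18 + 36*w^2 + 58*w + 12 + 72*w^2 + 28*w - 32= 108*w^2 + 108*w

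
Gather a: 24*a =24*a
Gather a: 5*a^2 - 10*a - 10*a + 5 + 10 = 5*a^2 - 20*a + 15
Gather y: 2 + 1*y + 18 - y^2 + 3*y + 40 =-y^2 + 4*y + 60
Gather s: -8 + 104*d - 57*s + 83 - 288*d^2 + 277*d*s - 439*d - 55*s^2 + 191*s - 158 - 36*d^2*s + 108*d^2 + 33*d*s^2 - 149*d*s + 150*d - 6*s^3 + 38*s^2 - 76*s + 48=-180*d^2 - 185*d - 6*s^3 + s^2*(33*d - 17) + s*(-36*d^2 + 128*d + 58) - 35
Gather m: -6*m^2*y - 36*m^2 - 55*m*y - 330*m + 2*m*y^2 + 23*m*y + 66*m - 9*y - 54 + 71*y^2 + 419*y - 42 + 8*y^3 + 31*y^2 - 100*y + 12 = m^2*(-6*y - 36) + m*(2*y^2 - 32*y - 264) + 8*y^3 + 102*y^2 + 310*y - 84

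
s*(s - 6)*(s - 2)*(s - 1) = s^4 - 9*s^3 + 20*s^2 - 12*s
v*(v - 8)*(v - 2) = v^3 - 10*v^2 + 16*v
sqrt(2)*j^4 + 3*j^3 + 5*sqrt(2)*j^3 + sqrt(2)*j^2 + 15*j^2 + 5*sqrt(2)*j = j*(j + 5)*(j + sqrt(2))*(sqrt(2)*j + 1)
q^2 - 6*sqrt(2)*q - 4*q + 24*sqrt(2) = (q - 4)*(q - 6*sqrt(2))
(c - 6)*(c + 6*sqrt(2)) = c^2 - 6*c + 6*sqrt(2)*c - 36*sqrt(2)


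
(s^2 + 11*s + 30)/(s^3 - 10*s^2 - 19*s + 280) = (s + 6)/(s^2 - 15*s + 56)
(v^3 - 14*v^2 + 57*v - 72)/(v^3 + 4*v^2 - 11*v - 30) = (v^2 - 11*v + 24)/(v^2 + 7*v + 10)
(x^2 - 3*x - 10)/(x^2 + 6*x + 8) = (x - 5)/(x + 4)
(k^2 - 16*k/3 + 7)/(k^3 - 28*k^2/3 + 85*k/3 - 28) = 1/(k - 4)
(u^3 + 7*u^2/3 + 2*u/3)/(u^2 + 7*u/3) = (3*u^2 + 7*u + 2)/(3*u + 7)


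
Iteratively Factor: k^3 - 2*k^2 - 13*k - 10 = (k - 5)*(k^2 + 3*k + 2) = (k - 5)*(k + 1)*(k + 2)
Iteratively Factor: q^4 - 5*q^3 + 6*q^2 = (q)*(q^3 - 5*q^2 + 6*q) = q*(q - 3)*(q^2 - 2*q) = q^2*(q - 3)*(q - 2)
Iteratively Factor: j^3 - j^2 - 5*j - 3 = (j + 1)*(j^2 - 2*j - 3) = (j + 1)^2*(j - 3)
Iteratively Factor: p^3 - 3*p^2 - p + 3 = (p - 1)*(p^2 - 2*p - 3) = (p - 1)*(p + 1)*(p - 3)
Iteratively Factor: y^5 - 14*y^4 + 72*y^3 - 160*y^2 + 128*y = (y - 4)*(y^4 - 10*y^3 + 32*y^2 - 32*y) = (y - 4)*(y - 2)*(y^3 - 8*y^2 + 16*y) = (y - 4)^2*(y - 2)*(y^2 - 4*y) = (y - 4)^3*(y - 2)*(y)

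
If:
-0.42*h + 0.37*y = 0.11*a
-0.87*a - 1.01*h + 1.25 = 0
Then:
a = 2.06449075894613 - 1.4695241840346*y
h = 1.26582776248525*y - 0.540699960676366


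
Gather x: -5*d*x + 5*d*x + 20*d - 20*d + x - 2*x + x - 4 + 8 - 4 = 0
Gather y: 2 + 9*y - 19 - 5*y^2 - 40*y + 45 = -5*y^2 - 31*y + 28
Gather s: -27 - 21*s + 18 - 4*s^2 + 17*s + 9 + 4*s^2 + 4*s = 0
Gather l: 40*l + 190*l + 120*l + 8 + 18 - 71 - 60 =350*l - 105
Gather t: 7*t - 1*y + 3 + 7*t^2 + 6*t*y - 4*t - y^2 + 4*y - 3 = 7*t^2 + t*(6*y + 3) - y^2 + 3*y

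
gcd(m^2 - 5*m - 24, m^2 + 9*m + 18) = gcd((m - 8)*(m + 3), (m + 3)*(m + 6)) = m + 3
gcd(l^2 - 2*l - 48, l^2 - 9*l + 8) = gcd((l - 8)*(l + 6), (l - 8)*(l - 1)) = l - 8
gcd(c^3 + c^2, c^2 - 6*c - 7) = c + 1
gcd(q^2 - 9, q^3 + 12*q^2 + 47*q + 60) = q + 3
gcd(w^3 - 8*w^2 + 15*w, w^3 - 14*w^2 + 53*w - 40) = w - 5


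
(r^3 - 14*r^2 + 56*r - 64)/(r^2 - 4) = (r^2 - 12*r + 32)/(r + 2)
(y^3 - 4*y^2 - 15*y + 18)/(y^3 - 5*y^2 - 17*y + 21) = (y - 6)/(y - 7)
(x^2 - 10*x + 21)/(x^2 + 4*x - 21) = (x - 7)/(x + 7)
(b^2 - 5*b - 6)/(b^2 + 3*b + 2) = (b - 6)/(b + 2)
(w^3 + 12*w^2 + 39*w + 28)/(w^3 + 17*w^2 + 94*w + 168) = (w + 1)/(w + 6)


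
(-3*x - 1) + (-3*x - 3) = -6*x - 4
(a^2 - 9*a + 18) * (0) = 0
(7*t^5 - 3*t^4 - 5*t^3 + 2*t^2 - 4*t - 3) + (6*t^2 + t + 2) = 7*t^5 - 3*t^4 - 5*t^3 + 8*t^2 - 3*t - 1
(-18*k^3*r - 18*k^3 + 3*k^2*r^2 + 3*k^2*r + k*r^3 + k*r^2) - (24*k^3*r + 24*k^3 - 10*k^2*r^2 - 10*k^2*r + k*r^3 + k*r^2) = -42*k^3*r - 42*k^3 + 13*k^2*r^2 + 13*k^2*r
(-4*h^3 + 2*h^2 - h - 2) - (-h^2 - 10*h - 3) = -4*h^3 + 3*h^2 + 9*h + 1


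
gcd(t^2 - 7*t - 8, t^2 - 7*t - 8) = t^2 - 7*t - 8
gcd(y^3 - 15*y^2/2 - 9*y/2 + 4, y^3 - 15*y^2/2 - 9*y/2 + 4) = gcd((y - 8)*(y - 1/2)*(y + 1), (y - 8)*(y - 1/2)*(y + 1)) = y^3 - 15*y^2/2 - 9*y/2 + 4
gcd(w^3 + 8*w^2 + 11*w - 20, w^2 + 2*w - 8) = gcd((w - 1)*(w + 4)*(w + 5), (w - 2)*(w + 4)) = w + 4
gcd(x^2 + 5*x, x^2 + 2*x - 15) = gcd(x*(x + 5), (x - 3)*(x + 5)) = x + 5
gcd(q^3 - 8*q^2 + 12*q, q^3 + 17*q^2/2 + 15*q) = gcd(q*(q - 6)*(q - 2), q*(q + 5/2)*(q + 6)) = q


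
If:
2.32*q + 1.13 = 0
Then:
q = -0.49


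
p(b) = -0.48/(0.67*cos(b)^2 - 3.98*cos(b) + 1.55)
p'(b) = -0.48*(1.34*sin(b)*cos(b) - 3.98*sin(b))/(0.67*cos(b)^2 - 3.98*cos(b) + 1.55)^2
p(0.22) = 0.28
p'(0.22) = 0.10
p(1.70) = -0.23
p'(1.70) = 0.46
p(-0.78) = 0.51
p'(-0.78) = -1.15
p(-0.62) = 0.39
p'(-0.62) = -0.52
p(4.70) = -0.30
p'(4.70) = -0.75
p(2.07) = -0.13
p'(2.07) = 0.15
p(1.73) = -0.22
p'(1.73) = 0.41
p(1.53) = -0.35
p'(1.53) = 0.98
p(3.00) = -0.08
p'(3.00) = 0.01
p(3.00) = -0.08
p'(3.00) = 0.01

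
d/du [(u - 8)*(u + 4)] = 2*u - 4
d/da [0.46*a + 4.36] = 0.460000000000000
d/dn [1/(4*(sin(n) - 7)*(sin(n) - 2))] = (9 - 2*sin(n))*cos(n)/(4*(sin(n) - 7)^2*(sin(n) - 2)^2)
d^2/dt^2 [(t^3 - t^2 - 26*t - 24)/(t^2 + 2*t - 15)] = 2*(-5*t^3 - 207*t^2 - 639*t - 1461)/(t^6 + 6*t^5 - 33*t^4 - 172*t^3 + 495*t^2 + 1350*t - 3375)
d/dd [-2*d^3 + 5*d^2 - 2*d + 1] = -6*d^2 + 10*d - 2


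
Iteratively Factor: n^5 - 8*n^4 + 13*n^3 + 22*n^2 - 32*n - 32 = (n - 4)*(n^4 - 4*n^3 - 3*n^2 + 10*n + 8) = (n - 4)^2*(n^3 - 3*n - 2) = (n - 4)^2*(n + 1)*(n^2 - n - 2) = (n - 4)^2*(n + 1)^2*(n - 2)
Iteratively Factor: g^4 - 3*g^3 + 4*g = (g)*(g^3 - 3*g^2 + 4) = g*(g - 2)*(g^2 - g - 2) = g*(g - 2)*(g + 1)*(g - 2)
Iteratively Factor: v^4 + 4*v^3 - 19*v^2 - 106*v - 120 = (v + 3)*(v^3 + v^2 - 22*v - 40) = (v + 2)*(v + 3)*(v^2 - v - 20) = (v + 2)*(v + 3)*(v + 4)*(v - 5)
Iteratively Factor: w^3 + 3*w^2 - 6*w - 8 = (w - 2)*(w^2 + 5*w + 4) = (w - 2)*(w + 1)*(w + 4)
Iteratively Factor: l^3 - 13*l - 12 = (l + 3)*(l^2 - 3*l - 4) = (l + 1)*(l + 3)*(l - 4)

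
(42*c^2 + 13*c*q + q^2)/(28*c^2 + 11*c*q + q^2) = (6*c + q)/(4*c + q)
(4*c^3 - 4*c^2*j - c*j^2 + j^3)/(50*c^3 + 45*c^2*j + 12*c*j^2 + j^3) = (2*c^2 - 3*c*j + j^2)/(25*c^2 + 10*c*j + j^2)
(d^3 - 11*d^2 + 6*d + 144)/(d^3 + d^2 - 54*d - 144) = (d - 6)/(d + 6)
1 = 1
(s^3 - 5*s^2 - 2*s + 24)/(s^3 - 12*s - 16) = (s - 3)/(s + 2)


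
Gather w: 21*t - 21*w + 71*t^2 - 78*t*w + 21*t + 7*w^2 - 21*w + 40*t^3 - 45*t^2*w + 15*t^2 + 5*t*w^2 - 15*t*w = 40*t^3 + 86*t^2 + 42*t + w^2*(5*t + 7) + w*(-45*t^2 - 93*t - 42)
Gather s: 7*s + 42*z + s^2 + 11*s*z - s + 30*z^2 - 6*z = s^2 + s*(11*z + 6) + 30*z^2 + 36*z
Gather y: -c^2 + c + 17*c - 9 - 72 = -c^2 + 18*c - 81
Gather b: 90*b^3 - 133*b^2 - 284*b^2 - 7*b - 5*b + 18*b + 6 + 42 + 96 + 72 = 90*b^3 - 417*b^2 + 6*b + 216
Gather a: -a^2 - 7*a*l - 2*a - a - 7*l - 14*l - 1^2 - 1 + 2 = -a^2 + a*(-7*l - 3) - 21*l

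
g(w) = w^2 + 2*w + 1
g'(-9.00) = -16.00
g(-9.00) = 64.00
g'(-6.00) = -10.00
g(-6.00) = 25.00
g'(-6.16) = -10.32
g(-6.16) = 26.63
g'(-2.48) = -2.96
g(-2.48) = 2.19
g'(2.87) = 7.74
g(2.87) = 14.98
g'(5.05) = 12.10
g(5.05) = 36.60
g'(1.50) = 5.00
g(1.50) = 6.25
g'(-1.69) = -1.38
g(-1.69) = 0.48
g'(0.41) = 2.82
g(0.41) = 1.99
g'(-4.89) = -7.78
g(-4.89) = 15.13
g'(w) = 2*w + 2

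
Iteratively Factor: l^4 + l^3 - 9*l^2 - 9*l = (l)*(l^3 + l^2 - 9*l - 9) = l*(l + 1)*(l^2 - 9) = l*(l - 3)*(l + 1)*(l + 3)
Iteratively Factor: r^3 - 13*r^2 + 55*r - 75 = (r - 5)*(r^2 - 8*r + 15) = (r - 5)*(r - 3)*(r - 5)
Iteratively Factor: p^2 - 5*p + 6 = (p - 3)*(p - 2)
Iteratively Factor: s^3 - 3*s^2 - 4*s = (s - 4)*(s^2 + s) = (s - 4)*(s + 1)*(s)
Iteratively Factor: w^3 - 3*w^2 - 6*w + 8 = (w + 2)*(w^2 - 5*w + 4) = (w - 1)*(w + 2)*(w - 4)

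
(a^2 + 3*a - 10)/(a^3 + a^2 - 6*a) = (a + 5)/(a*(a + 3))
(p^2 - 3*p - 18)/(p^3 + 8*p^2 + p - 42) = (p - 6)/(p^2 + 5*p - 14)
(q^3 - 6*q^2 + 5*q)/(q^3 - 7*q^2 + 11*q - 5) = q/(q - 1)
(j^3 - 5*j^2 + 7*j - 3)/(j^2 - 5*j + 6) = (j^2 - 2*j + 1)/(j - 2)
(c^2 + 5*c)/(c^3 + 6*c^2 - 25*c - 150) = c/(c^2 + c - 30)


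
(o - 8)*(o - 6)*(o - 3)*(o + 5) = o^4 - 12*o^3 + 5*o^2 + 306*o - 720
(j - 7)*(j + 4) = j^2 - 3*j - 28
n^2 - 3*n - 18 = (n - 6)*(n + 3)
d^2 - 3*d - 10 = (d - 5)*(d + 2)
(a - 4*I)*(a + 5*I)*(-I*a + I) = -I*a^3 + a^2 + I*a^2 - a - 20*I*a + 20*I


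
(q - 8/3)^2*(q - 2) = q^3 - 22*q^2/3 + 160*q/9 - 128/9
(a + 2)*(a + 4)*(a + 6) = a^3 + 12*a^2 + 44*a + 48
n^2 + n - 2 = (n - 1)*(n + 2)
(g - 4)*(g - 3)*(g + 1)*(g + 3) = g^4 - 3*g^3 - 13*g^2 + 27*g + 36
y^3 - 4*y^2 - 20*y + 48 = (y - 6)*(y - 2)*(y + 4)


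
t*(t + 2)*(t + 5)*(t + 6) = t^4 + 13*t^3 + 52*t^2 + 60*t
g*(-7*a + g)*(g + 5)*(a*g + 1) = -7*a^2*g^3 - 35*a^2*g^2 + a*g^4 + 5*a*g^3 - 7*a*g^2 - 35*a*g + g^3 + 5*g^2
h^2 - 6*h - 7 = (h - 7)*(h + 1)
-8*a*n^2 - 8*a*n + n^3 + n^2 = n*(-8*a + n)*(n + 1)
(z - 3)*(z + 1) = z^2 - 2*z - 3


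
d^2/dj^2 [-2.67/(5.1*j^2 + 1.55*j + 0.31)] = (138.8934*j^2 + 42.2127*j - 2.67*(10.2*j + 1.55)*(20.4*j + 3.1) + 8.44254)/(5.1*j^2 + 1.55*j + 0.31)^3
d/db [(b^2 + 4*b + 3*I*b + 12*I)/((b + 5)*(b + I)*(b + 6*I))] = (-b^4 + b^3*(-8 - 6*I) + b^2*(-5 - 44*I) + b*(108 - 120*I) + 300 - 18*I)/(b^6 + b^5*(10 + 14*I) + b^4*(-36 + 140*I) + b^3*(-610 + 266*I) + b^2*(-1489 - 840*I) + b*(360 - 2100*I) + 900)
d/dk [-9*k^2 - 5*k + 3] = -18*k - 5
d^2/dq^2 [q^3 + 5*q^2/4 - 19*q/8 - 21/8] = 6*q + 5/2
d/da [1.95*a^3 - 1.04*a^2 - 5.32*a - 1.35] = 5.85*a^2 - 2.08*a - 5.32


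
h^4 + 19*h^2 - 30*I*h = h*(h - 3*I)*(h - 2*I)*(h + 5*I)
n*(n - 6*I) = n^2 - 6*I*n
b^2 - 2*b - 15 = (b - 5)*(b + 3)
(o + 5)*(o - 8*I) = o^2 + 5*o - 8*I*o - 40*I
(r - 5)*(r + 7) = r^2 + 2*r - 35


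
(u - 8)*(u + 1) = u^2 - 7*u - 8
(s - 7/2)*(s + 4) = s^2 + s/2 - 14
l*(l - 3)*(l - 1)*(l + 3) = l^4 - l^3 - 9*l^2 + 9*l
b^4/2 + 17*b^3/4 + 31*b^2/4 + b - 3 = (b/2 + 1)*(b - 1/2)*(b + 1)*(b + 6)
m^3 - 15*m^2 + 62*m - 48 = (m - 8)*(m - 6)*(m - 1)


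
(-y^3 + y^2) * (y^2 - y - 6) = -y^5 + 2*y^4 + 5*y^3 - 6*y^2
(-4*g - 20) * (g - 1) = -4*g^2 - 16*g + 20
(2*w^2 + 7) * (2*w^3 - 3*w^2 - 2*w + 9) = 4*w^5 - 6*w^4 + 10*w^3 - 3*w^2 - 14*w + 63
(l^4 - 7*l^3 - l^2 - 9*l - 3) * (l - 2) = l^5 - 9*l^4 + 13*l^3 - 7*l^2 + 15*l + 6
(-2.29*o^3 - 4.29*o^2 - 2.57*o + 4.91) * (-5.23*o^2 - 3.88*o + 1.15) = 11.9767*o^5 + 31.3219*o^4 + 27.4528*o^3 - 20.6412*o^2 - 22.0063*o + 5.6465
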